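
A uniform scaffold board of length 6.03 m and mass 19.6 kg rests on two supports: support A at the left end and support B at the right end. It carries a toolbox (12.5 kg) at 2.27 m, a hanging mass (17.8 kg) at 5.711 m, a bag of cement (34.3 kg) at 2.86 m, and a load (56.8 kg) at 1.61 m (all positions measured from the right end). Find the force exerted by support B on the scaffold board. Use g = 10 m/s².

R_B ≈ 782 N

Take moments about support A.
Beam weight: 19.6 × 10 = 196 N down at 3.015 m → arm 3.015 m, τ = 196 × 3.015 = 590.9 N·m clockwise.
Toolbox: 12.5 × 10 = 125 N down at 2.27 m → arm 3.76 m, τ = 125 × 3.76 = 470 N·m clockwise.
Hanging mass: 17.8 × 10 = 178 N down at 5.711 m → arm 0.319 m, τ = 178 × 0.319 = 56.78 N·m clockwise.
Bag of cement: 34.3 × 10 = 343 N down at 2.86 m → arm 3.17 m, τ = 343 × 3.17 = 1087 N·m clockwise.
Load: 56.8 × 10 = 568 N down at 1.61 m → arm 4.42 m, τ = 568 × 4.42 = 2511 N·m clockwise.
Net load moment about support A = 4716 N·m clockwise.
Reaction R at support B is upward at 0 m, arm 6.03 m → moment R × 6.03 counterclockwise.
For rotational equilibrium, R × 6.03 = 4716, so R = 782 N.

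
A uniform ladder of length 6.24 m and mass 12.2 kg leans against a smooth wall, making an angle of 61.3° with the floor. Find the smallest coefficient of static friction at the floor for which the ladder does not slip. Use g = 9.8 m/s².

μ_min ≈ 0.274

Taking torques about the foot of the ladder:
Ladder weight 12.2×9.8 = 119.6 N acts at 3.12 m along the ladder; its horizontal arm is 3.12·cos61.3° = 1.498 m → τ = 179.2 N·m clockwise.
Wall normal N acts horizontally at the top; its moment arm is the height L sinθ = 6.24·sin61.3° = 5.473 m, counterclockwise.
Setting net torque to zero: N × 5.473 = 179.2 → N = 32.74 N.
ΣFx = 0 ⇒ f = N_wall = 32.74 N. ΣFy = 0 ⇒ N_floor = 119.6 N.
μ_min = f / N_floor = 32.74 / 119.6 = 0.274.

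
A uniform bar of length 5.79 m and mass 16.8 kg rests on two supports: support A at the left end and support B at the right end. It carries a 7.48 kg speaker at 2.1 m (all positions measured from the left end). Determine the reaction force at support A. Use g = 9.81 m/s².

Take moments about support B.
Beam weight: 16.8 × 9.81 = 164.8 N down at 2.895 m → arm 2.895 m, τ = 164.8 × 2.895 = 477.1 N·m counterclockwise.
Speaker: 7.48 × 9.81 = 73.38 N down at 2.1 m → arm 3.69 m, τ = 73.38 × 3.69 = 270.8 N·m counterclockwise.
Net load moment about support B = 747.9 N·m counterclockwise.
Reaction R at support A is upward at 0 m, arm 5.79 m → moment R × 5.79 clockwise.
For rotational equilibrium, R × 5.79 = 747.9, so R = 129 N.

R_A ≈ 129 N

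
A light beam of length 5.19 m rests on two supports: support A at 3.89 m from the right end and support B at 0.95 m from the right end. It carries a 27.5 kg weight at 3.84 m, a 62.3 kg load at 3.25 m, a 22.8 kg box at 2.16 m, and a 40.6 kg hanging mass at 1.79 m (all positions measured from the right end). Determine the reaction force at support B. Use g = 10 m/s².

Sum moments about support A (its reaction then has zero moment arm).
Weight: 27.5 × 10 = 275 N down at 3.84 m → arm 0.05 m, τ = 275 × 0.05 = 13.75 N·m clockwise.
Load: 62.3 × 10 = 623 N down at 3.25 m → arm 0.64 m, τ = 623 × 0.64 = 398.7 N·m clockwise.
Box: 22.8 × 10 = 228 N down at 2.16 m → arm 1.73 m, τ = 228 × 1.73 = 394.4 N·m clockwise.
Hanging mass: 40.6 × 10 = 406 N down at 1.79 m → arm 2.1 m, τ = 406 × 2.1 = 852.6 N·m clockwise.
Net load moment about support A = 1659 N·m clockwise.
Reaction R at support B is upward at 0.95 m, arm 2.94 m → moment R × 2.94 counterclockwise.
Στ = 0 ⇒ R × 2.94 = 1659 ⇒ R = 564 N.

R_B ≈ 564 N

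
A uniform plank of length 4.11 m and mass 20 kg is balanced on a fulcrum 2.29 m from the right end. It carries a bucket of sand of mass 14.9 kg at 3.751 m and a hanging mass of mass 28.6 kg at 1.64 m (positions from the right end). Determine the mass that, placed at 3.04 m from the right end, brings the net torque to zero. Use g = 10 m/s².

m ≈ 2.03 kg

Taking torques about the fulcrum (at 2.29 m from the right end):
Beam weight: 20 × 10 = 200 N down at 2.055 m → arm 0.235 m, τ = 200 × 0.235 = 47 N·m clockwise.
Bucket of sand: 14.9 × 10 = 149 N down at 3.751 m → arm 1.461 m, τ = 149 × 1.461 = 217.7 N·m counterclockwise.
Hanging mass: 28.6 × 10 = 286 N down at 1.64 m → arm 0.65 m, τ = 286 × 0.65 = 185.9 N·m clockwise.
Net moment of known loads = 15.2 N·m clockwise.
An unknown mass m at 3.04 m has arm 0.75 m; its moment is m·g·0.75 counterclockwise.
Στ = 0 ⇒ m × 10 × 0.75 = 15.2 ⇒ m = 15.2 / (10 × 0.75) = 2.03 kg.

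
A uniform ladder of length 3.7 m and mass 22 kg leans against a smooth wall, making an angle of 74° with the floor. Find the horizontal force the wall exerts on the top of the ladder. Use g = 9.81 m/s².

Sum moments about the foot of the ladder (the floor normal and friction both act there and drop out).
Ladder weight 22×9.81 = 215.8 N acts at 1.85 m along the ladder; its horizontal arm is 1.85·cos74° = 0.5099 m → τ = 110 N·m clockwise.
Wall normal N acts horizontally at the top; its moment arm is the height L sinθ = 3.7·sin74° = 3.557 m, counterclockwise.
Setting net torque to zero: N × 3.557 = 110 → N = 30.9 N.

N_wall ≈ 30.9 N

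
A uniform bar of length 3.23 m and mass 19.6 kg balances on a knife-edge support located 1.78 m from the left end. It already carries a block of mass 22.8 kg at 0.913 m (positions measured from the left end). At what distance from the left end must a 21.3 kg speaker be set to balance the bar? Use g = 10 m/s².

Choose the knife-edge support (at 1.78 m from the left end) as the axis so the support reaction has zero arm there.
Beam weight: 19.6 × 10 = 196 N down at 1.615 m → arm 0.165 m, τ = 196 × 0.165 = 32.34 N·m counterclockwise.
Block: 22.8 × 10 = 228 N down at 0.913 m → arm 0.867 m, τ = 228 × 0.867 = 197.7 N·m counterclockwise.
Net moment of existing loads = 230 N·m counterclockwise.
The speaker weighs 21.3 × 10 = 213 N and must supply an equal clockwise moment, so its lever arm about the knife-edge support is 230 / 213 = 1.08 m.
That puts it at 1.78 + 1.08 = 2.86 m from the left end.

x ≈ 2.86 m from the left end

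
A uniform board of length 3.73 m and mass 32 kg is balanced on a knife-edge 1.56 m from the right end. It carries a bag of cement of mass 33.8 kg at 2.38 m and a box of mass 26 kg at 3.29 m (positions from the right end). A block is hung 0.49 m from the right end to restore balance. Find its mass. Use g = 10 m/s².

Sum moments about the knife-edge (at 1.56 m from the right end) (the support reaction has zero arm there).
Beam weight: 32 × 10 = 320 N down at 1.865 m → arm 0.305 m, τ = 320 × 0.305 = 97.6 N·m counterclockwise.
Bag of cement: 33.8 × 10 = 338 N down at 2.38 m → arm 0.82 m, τ = 338 × 0.82 = 277.2 N·m counterclockwise.
Box: 26 × 10 = 260 N down at 3.29 m → arm 1.73 m, τ = 260 × 1.73 = 449.8 N·m counterclockwise.
Net moment of known loads = 824.6 N·m counterclockwise.
An unknown mass m at 0.49 m has arm 1.07 m; its moment is m·g·1.07 clockwise.
Στ = 0 ⇒ m × 10 × 1.07 = 824.6 ⇒ m = 824.6 / (10 × 1.07) = 77.1 kg.

m ≈ 77.1 kg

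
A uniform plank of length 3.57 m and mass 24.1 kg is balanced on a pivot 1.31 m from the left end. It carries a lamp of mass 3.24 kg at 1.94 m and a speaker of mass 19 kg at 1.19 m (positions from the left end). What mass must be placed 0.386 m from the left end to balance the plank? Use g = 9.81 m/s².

About the pivot (at 1.31 m from the left end):
Beam weight: 24.1 × 9.81 = 236.4 N down at 1.785 m → arm 0.475 m, τ = 236.4 × 0.475 = 112.3 N·m clockwise.
Lamp: 3.24 × 9.81 = 31.78 N down at 1.94 m → arm 0.63 m, τ = 31.78 × 0.63 = 20.02 N·m clockwise.
Speaker: 19 × 9.81 = 186.4 N down at 1.19 m → arm 0.12 m, τ = 186.4 × 0.12 = 22.37 N·m counterclockwise.
Net moment of known loads = 109.9 N·m clockwise.
An unknown mass m at 0.386 m has arm 0.924 m; its moment is m·g·0.924 counterclockwise.
Setting net torque to zero: m × 9.81 × 0.924 = 109.9 → m = 109.9 / (9.81 × 0.924) = 12.1 kg.

m ≈ 12.1 kg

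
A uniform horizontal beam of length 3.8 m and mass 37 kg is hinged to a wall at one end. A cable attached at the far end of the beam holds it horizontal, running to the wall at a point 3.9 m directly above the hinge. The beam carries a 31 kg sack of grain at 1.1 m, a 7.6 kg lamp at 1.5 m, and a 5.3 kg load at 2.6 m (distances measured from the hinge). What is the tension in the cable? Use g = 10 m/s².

About the hinge:
Beam weight: 37 × 10 = 370 N down at 1.9 m → arm 1.9 m, τ = 370 × 1.9 = 703 N·m clockwise.
Sack of grain: 31 × 10 = 310 N down at 1.1 m → arm 1.1 m, τ = 310 × 1.1 = 341 N·m clockwise.
Lamp: 7.6 × 10 = 76 N down at 1.5 m → arm 1.5 m, τ = 76 × 1.5 = 114 N·m clockwise.
Load: 5.3 × 10 = 53 N down at 2.6 m → arm 2.6 m, τ = 53 × 2.6 = 137.8 N·m clockwise.
Total clockwise load moment = 1296 N·m.
The cable tension T acts at 3.8 m; only its component perpendicular to the beam, T sinθ, produces torque. sinθ = h/√(h²+d²) = 3.9/√(3.9²+3.8²) = 0.7162.
Balancing moments: T × 3.8 × 0.7162 = 1296, giving T = 1296 / 2.722 = 476 N.

T ≈ 476 N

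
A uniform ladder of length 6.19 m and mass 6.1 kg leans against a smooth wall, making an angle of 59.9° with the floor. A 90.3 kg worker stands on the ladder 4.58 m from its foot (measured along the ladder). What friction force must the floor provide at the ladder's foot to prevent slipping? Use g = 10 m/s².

f ≈ 405 N

Sum moments about the foot of the ladder (the floor normal and friction both act there and drop out).
Ladder weight 6.1×10 = 61 N acts at 3.095 m along the ladder; its horizontal arm is 3.095·cos59.9° = 1.552 m → τ = 94.67 N·m clockwise.
Worker: 90.3×10 = 903 N at 4.58 m → arm 2.297 m → τ = 2074 N·m clockwise.
Wall normal N acts horizontally at the top; its moment arm is the height L sinθ = 6.19·sin59.9° = 5.355 m, counterclockwise.
Balancing moments: N × 5.355 = 2169, giving N = 405 N.
ΣFx = 0: friction at the foot balances the wall's push, so f = N_wall = 405 N.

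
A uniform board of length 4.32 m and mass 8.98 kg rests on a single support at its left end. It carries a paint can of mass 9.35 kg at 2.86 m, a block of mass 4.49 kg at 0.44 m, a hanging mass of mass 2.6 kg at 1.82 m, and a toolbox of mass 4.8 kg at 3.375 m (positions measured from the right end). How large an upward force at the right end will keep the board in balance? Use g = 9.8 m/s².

F ≈ 140 N

Taking torques about the left end:
Beam weight: 8.98 × 9.8 = 88 N down at 2.16 m → arm 2.16 m, τ = 88 × 2.16 = 190.1 N·m clockwise.
Paint can: 9.35 × 9.8 = 91.63 N down at 2.86 m → arm 1.46 m, τ = 91.63 × 1.46 = 133.8 N·m clockwise.
Block: 4.49 × 9.8 = 44 N down at 0.44 m → arm 3.88 m, τ = 44 × 3.88 = 170.7 N·m clockwise.
Hanging mass: 2.6 × 9.8 = 25.48 N down at 1.82 m → arm 2.5 m, τ = 25.48 × 2.5 = 63.7 N·m clockwise.
Toolbox: 4.8 × 9.8 = 47.04 N down at 3.375 m → arm 0.945 m, τ = 47.04 × 0.945 = 44.45 N·m clockwise.
Net moment of the loads = 602.8 N·m clockwise.
The upward force F acts at the right end, arm 4.32 m, giving F × 4.32 counterclockwise.
For rotational equilibrium, F × 4.32 = 602.8, so F = 602.8 / 4.32 = 140 N.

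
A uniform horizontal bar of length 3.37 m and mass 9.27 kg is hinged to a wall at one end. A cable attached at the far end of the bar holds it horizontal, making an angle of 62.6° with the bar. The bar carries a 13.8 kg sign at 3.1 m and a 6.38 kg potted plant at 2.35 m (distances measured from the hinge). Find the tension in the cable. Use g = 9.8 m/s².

About the hinge:
Beam weight: 9.27 × 9.8 = 90.85 N down at 1.685 m → arm 1.685 m, τ = 90.85 × 1.685 = 153.1 N·m clockwise.
Sign: 13.8 × 9.8 = 135.2 N down at 3.1 m → arm 3.1 m, τ = 135.2 × 3.1 = 419.1 N·m clockwise.
Potted plant: 6.38 × 9.8 = 62.52 N down at 2.35 m → arm 2.35 m, τ = 62.52 × 2.35 = 146.9 N·m clockwise.
Total clockwise load moment = 719.1 N·m.
The cable tension T acts at 3.37 m; only its component perpendicular to the bar, T sinθ, produces torque. sin 62.6° = 0.8878.
For rotational equilibrium, T × 3.37 × 0.8878 = 719.1, so T = 719.1 / 2.992 = 240 N.

T ≈ 240 N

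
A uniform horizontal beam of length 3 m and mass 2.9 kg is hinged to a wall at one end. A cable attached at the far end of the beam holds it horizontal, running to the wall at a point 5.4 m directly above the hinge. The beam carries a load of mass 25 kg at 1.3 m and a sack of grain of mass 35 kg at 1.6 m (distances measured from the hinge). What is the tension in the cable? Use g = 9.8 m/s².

Sum moments about the hinge (the unknown hinge reaction has zero arm there).
Beam weight: 2.9 × 9.8 = 28.42 N down at 1.5 m → arm 1.5 m, τ = 28.42 × 1.5 = 42.63 N·m clockwise.
Load: 25 × 9.8 = 245 N down at 1.3 m → arm 1.3 m, τ = 245 × 1.3 = 318.5 N·m clockwise.
Sack of grain: 35 × 9.8 = 343 N down at 1.6 m → arm 1.6 m, τ = 343 × 1.6 = 548.8 N·m clockwise.
Total clockwise load moment = 909.9 N·m.
The cable tension T acts at 3 m; only its component perpendicular to the beam, T sinθ, produces torque. sinθ = h/√(h²+d²) = 5.4/√(5.4²+3²) = 0.8742.
For rotational equilibrium, T × 3 × 0.8742 = 909.9, so T = 909.9 / 2.623 = 347 N.

T ≈ 347 N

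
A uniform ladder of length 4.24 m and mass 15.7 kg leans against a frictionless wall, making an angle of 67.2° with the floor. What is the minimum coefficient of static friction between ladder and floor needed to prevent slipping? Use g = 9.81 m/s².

μ_min ≈ 0.21

Choose the foot of the ladder as the axis so the floor normal and friction both act there and drop out.
Ladder weight 15.7×9.81 = 154 N acts at 2.12 m along the ladder; its horizontal arm is 2.12·cos67.2° = 0.8215 m → τ = 126.5 N·m clockwise.
Wall normal N acts horizontally at the top; its moment arm is the height L sinθ = 4.24·sin67.2° = 3.909 m, counterclockwise.
Balancing moments: N × 3.909 = 126.5, giving N = 32.36 N.
ΣFx = 0 ⇒ f = N_wall = 32.36 N. ΣFy = 0 ⇒ N_floor = 154 N.
μ_min = f / N_floor = 32.36 / 154 = 0.21.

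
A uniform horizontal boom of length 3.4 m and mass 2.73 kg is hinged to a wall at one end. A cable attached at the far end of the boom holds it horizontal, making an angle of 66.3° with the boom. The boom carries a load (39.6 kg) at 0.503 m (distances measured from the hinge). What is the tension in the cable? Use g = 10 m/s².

T ≈ 78.9 N

Sum moments about the hinge (the unknown hinge reaction has zero arm there).
Beam weight: 2.73 × 10 = 27.3 N down at 1.7 m → arm 1.7 m, τ = 27.3 × 1.7 = 46.41 N·m clockwise.
Load: 39.6 × 10 = 396 N down at 0.503 m → arm 0.503 m, τ = 396 × 0.503 = 199.2 N·m clockwise.
Total clockwise load moment = 245.6 N·m.
The cable tension T acts at 3.4 m; only its component perpendicular to the boom, T sinθ, produces torque. sin 66.3° = 0.9157.
For rotational equilibrium, T × 3.4 × 0.9157 = 245.6, so T = 245.6 / 3.113 = 78.9 N.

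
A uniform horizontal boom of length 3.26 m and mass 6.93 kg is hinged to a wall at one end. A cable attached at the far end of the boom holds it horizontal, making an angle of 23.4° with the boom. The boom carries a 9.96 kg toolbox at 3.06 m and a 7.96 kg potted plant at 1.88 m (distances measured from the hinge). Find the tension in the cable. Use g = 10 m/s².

T ≈ 438 N

Choose the hinge as the axis so the unknown hinge reaction has zero arm there.
Beam weight: 6.93 × 10 = 69.3 N down at 1.63 m → arm 1.63 m, τ = 69.3 × 1.63 = 113 N·m clockwise.
Toolbox: 9.96 × 10 = 99.6 N down at 3.06 m → arm 3.06 m, τ = 99.6 × 3.06 = 304.8 N·m clockwise.
Potted plant: 7.96 × 10 = 79.6 N down at 1.88 m → arm 1.88 m, τ = 79.6 × 1.88 = 149.6 N·m clockwise.
Total clockwise load moment = 567.4 N·m.
The cable tension T acts at 3.26 m; only its component perpendicular to the boom, T sinθ, produces torque. sin 23.4° = 0.3971.
For rotational equilibrium, T × 3.26 × 0.3971 = 567.4, so T = 567.4 / 1.295 = 438 N.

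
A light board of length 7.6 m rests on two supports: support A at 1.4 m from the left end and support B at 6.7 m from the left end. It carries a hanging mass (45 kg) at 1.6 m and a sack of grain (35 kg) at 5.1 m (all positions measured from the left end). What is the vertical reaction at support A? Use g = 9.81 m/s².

R_A ≈ 528 N

Sum moments about support B (its reaction then has zero moment arm).
Hanging mass: 45 × 9.81 = 441.5 N down at 1.6 m → arm 5.1 m, τ = 441.5 × 5.1 = 2252 N·m counterclockwise.
Sack of grain: 35 × 9.81 = 343.4 N down at 5.1 m → arm 1.6 m, τ = 343.4 × 1.6 = 549.4 N·m counterclockwise.
Net load moment about support B = 2801 N·m counterclockwise.
Reaction R at support A is upward at 1.4 m, arm 5.3 m → moment R × 5.3 clockwise.
Balancing moments: R × 5.3 = 2801, giving R = 528 N.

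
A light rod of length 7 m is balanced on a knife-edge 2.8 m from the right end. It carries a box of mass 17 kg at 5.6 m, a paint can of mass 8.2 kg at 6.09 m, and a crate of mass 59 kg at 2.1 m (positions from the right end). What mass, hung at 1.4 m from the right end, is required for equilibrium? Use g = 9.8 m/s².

m ≈ 23.8 kg

Sum moments about the knife-edge (at 2.8 m from the right end) (the support reaction has zero arm there).
Box: 17 × 9.8 = 166.6 N down at 5.6 m → arm 2.8 m, τ = 166.6 × 2.8 = 466.5 N·m counterclockwise.
Paint can: 8.2 × 9.8 = 80.36 N down at 6.09 m → arm 3.29 m, τ = 80.36 × 3.29 = 264.4 N·m counterclockwise.
Crate: 59 × 9.8 = 578.2 N down at 2.1 m → arm 0.7 m, τ = 578.2 × 0.7 = 404.7 N·m clockwise.
Net moment of known loads = 326.2 N·m counterclockwise.
An unknown mass m at 1.4 m has arm 1.4 m; its moment is m·g·1.4 clockwise.
For rotational equilibrium, m × 9.8 × 1.4 = 326.2, so m = 326.2 / (9.8 × 1.4) = 23.8 kg.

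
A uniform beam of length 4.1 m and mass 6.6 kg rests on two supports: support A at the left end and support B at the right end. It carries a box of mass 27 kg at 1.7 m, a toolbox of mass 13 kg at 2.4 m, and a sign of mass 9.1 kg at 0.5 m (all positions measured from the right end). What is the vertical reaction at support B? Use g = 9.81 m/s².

R_B ≈ 319 N

Taking torques about support A:
Beam weight: 6.6 × 9.81 = 64.75 N down at 2.05 m → arm 2.05 m, τ = 64.75 × 2.05 = 132.7 N·m clockwise.
Box: 27 × 9.81 = 264.9 N down at 1.7 m → arm 2.4 m, τ = 264.9 × 2.4 = 635.8 N·m clockwise.
Toolbox: 13 × 9.81 = 127.5 N down at 2.4 m → arm 1.7 m, τ = 127.5 × 1.7 = 216.8 N·m clockwise.
Sign: 9.1 × 9.81 = 89.27 N down at 0.5 m → arm 3.6 m, τ = 89.27 × 3.6 = 321.4 N·m clockwise.
Net load moment about support A = 1307 N·m clockwise.
Reaction R at support B is upward at 0 m, arm 4.1 m → moment R × 4.1 counterclockwise.
For rotational equilibrium, R × 4.1 = 1307, so R = 319 N.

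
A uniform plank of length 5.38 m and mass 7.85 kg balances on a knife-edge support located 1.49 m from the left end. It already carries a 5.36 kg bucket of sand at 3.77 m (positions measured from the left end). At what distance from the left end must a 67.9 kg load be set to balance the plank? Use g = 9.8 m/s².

About the knife-edge support (at 1.49 m from the left end):
Beam weight: 7.85 × 9.8 = 76.93 N down at 2.69 m → arm 1.2 m, τ = 76.93 × 1.2 = 92.32 N·m clockwise.
Bucket of sand: 5.36 × 9.8 = 52.53 N down at 3.77 m → arm 2.28 m, τ = 52.53 × 2.28 = 119.8 N·m clockwise.
Net moment of existing loads = 212.1 N·m clockwise.
The load weighs 67.9 × 9.8 = 665.4 N and must supply an equal counterclockwise moment, so its lever arm about the knife-edge support is 212.1 / 665.4 = 0.319 m.
That puts it at 1.49 − 0.319 = 1.17 m from the left end.

x ≈ 1.17 m from the left end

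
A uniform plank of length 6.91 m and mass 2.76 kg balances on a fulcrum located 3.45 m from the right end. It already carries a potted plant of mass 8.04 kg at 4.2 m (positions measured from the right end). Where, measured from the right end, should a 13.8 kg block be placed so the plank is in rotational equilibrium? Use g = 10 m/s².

x ≈ 3.01 m from the right end

Sum moments about the fulcrum (at 3.45 m from the right end) (the support reaction has zero arm there).
Beam weight: 2.76 × 10 = 27.6 N down at 3.455 m → arm 0.005 m, τ = 27.6 × 0.005 = 0.138 N·m counterclockwise.
Potted plant: 8.04 × 10 = 80.4 N down at 4.2 m → arm 0.75 m, τ = 80.4 × 0.75 = 60.3 N·m counterclockwise.
Net moment of existing loads = 60.44 N·m counterclockwise.
The block weighs 13.8 × 10 = 138 N and must supply an equal clockwise moment, so its lever arm about the fulcrum is 60.44 / 138 = 0.438 m.
That puts it at 3.45 − 0.438 = 3.01 m from the right end.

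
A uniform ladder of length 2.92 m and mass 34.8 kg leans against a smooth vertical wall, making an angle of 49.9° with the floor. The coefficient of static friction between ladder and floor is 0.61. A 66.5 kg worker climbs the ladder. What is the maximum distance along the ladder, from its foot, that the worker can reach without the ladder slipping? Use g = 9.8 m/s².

Choose the foot of the ladder as the axis so the floor normal and friction both act there and drop out.
Ladder weight 34.8×9.8 = 341 N acts at 1.46 m along the ladder; its horizontal arm is 1.46·cos49.9° = 0.9404 m → τ = 320.7 N·m clockwise.
Worker weight 66.5×9.8 = 651.7 N at distance d → arm d·cos49.9° → τ = 651.7·d·0.6441 clockwise.
Wall normal N at the top has arm L sinθ = 2.234 m counterclockwise, so Στ = 0 gives N·2.234 = 320.7 + 419.8·d.
ΣFy = 0 ⇒ N_floor = 992.7 N, so the maximum friction is μ_s·N_floor = 0.61×992.7 = 605.5 N. ΣFx = 0 ⇒ N_wall = f, so at the slipping point N = 605.5 N.
Substituting: 605.5×2.234 = 320.7 + 419.8·d ⇒ d = (1353 − 320.7) / 419.8 = 2.46 m.

d ≈ 2.46 m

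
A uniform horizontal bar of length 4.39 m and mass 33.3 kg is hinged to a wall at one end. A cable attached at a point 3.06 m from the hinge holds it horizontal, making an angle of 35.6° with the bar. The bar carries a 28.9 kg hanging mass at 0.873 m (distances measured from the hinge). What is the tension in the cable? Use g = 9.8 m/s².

T ≈ 541 N

About the hinge:
Beam weight: 33.3 × 9.8 = 326.3 N down at 2.195 m → arm 2.195 m, τ = 326.3 × 2.195 = 716.2 N·m clockwise.
Hanging mass: 28.9 × 9.8 = 283.2 N down at 0.873 m → arm 0.873 m, τ = 283.2 × 0.873 = 247.2 N·m clockwise.
Total clockwise load moment = 963.4 N·m.
The cable tension T acts at 3.06 m; only its component perpendicular to the bar, T sinθ, produces torque. sin 35.6° = 0.5821.
For rotational equilibrium, T × 3.06 × 0.5821 = 963.4, so T = 963.4 / 1.781 = 541 N.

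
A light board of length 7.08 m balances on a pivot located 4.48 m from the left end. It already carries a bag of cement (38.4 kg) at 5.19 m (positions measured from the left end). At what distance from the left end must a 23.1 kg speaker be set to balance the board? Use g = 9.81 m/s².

x ≈ 3.3 m from the left end

Take moments about the pivot (at 4.48 m from the left end).
Bag of cement: 38.4 × 9.81 = 376.7 N down at 5.19 m → arm 0.71 m, τ = 376.7 × 0.71 = 267.5 N·m clockwise.
Net moment of existing loads = 267.5 N·m clockwise.
The speaker weighs 23.1 × 9.81 = 226.6 N and must supply an equal counterclockwise moment, so its lever arm about the pivot is 267.5 / 226.6 = 1.18 m.
That puts it at 4.48 − 1.18 = 3.3 m from the left end.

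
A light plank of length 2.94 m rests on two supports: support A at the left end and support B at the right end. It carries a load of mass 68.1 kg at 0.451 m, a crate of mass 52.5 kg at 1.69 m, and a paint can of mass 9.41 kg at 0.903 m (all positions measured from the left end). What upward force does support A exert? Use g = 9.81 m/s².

R_A ≈ 849 N

Choose support B as the axis so its reaction then has zero moment arm.
Load: 68.1 × 9.81 = 668.1 N down at 0.451 m → arm 2.489 m, τ = 668.1 × 2.489 = 1663 N·m counterclockwise.
Crate: 52.5 × 9.81 = 515 N down at 1.69 m → arm 1.25 m, τ = 515 × 1.25 = 643.8 N·m counterclockwise.
Paint can: 9.41 × 9.81 = 92.31 N down at 0.903 m → arm 2.037 m, τ = 92.31 × 2.037 = 188 N·m counterclockwise.
Net load moment about support B = 2495 N·m counterclockwise.
Reaction R at support A is upward at 0 m, arm 2.94 m → moment R × 2.94 clockwise.
Balancing moments: R × 2.94 = 2495, giving R = 849 N.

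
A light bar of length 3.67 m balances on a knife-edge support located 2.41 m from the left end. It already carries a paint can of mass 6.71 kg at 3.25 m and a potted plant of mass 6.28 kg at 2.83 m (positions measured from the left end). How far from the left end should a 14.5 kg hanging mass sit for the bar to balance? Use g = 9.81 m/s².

About the knife-edge support (at 2.41 m from the left end):
Paint can: 6.71 × 9.81 = 65.83 N down at 3.25 m → arm 0.84 m, τ = 65.83 × 0.84 = 55.3 N·m clockwise.
Potted plant: 6.28 × 9.81 = 61.61 N down at 2.83 m → arm 0.42 m, τ = 61.61 × 0.42 = 25.88 N·m clockwise.
Net moment of existing loads = 81.18 N·m clockwise.
The hanging mass weighs 14.5 × 9.81 = 142.2 N and must supply an equal counterclockwise moment, so its lever arm about the knife-edge support is 81.18 / 142.2 = 0.571 m.
That puts it at 2.41 − 0.571 = 1.84 m from the left end.

x ≈ 1.84 m from the left end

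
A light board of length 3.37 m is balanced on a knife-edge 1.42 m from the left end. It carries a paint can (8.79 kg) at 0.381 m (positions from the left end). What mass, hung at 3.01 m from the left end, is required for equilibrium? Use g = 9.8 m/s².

About the knife-edge (at 1.42 m from the left end):
Paint can: 8.79 × 9.8 = 86.14 N down at 0.381 m → arm 1.039 m, τ = 86.14 × 1.039 = 89.5 N·m counterclockwise.
Net moment of known loads = 89.5 N·m counterclockwise.
An unknown mass m at 3.01 m has arm 1.59 m; its moment is m·g·1.59 clockwise.
Στ = 0 ⇒ m × 9.8 × 1.59 = 89.5 ⇒ m = 89.5 / (9.8 × 1.59) = 5.74 kg.

m ≈ 5.74 kg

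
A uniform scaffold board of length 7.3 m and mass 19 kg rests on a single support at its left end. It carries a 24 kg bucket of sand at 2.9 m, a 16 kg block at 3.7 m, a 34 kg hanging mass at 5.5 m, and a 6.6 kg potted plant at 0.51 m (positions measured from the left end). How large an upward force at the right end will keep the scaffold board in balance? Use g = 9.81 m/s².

Taking torques about the left end:
Beam weight: 19 × 9.81 = 186.4 N down at 3.65 m → arm 3.65 m, τ = 186.4 × 3.65 = 680.4 N·m clockwise.
Bucket of sand: 24 × 9.81 = 235.4 N down at 2.9 m → arm 2.9 m, τ = 235.4 × 2.9 = 682.7 N·m clockwise.
Block: 16 × 9.81 = 157 N down at 3.7 m → arm 3.7 m, τ = 157 × 3.7 = 580.9 N·m clockwise.
Hanging mass: 34 × 9.81 = 333.5 N down at 5.5 m → arm 5.5 m, τ = 333.5 × 5.5 = 1834 N·m clockwise.
Potted plant: 6.6 × 9.81 = 64.75 N down at 0.51 m → arm 0.51 m, τ = 64.75 × 0.51 = 33.02 N·m clockwise.
Net moment of the loads = 3811 N·m clockwise.
The upward force F acts at the right end, arm 7.3 m, giving F × 7.3 counterclockwise.
Setting net torque to zero: F × 7.3 = 3811 → F = 3811 / 7.3 = 522 N.

F ≈ 522 N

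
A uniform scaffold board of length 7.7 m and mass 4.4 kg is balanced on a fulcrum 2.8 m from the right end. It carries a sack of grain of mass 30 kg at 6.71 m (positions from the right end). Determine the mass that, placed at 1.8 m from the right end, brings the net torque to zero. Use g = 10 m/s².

m ≈ 122 kg

Choose the fulcrum (at 2.8 m from the right end) as the axis so the support reaction has zero arm there.
Beam weight: 4.4 × 10 = 44 N down at 3.85 m → arm 1.05 m, τ = 44 × 1.05 = 46.2 N·m counterclockwise.
Sack of grain: 30 × 10 = 300 N down at 6.71 m → arm 3.91 m, τ = 300 × 3.91 = 1173 N·m counterclockwise.
Net moment of known loads = 1219 N·m counterclockwise.
An unknown mass m at 1.8 m has arm 1 m; its moment is m·g·1 clockwise.
Setting net torque to zero: m × 10 × 1 = 1219 → m = 1219 / (10 × 1) = 122 kg.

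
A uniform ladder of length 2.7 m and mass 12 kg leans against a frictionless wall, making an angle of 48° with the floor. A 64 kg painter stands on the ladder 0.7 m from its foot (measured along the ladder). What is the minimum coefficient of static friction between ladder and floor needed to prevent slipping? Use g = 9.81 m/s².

μ_min ≈ 0.268

About the foot of the ladder:
Ladder weight 12×9.81 = 117.7 N acts at 1.35 m along the ladder; its horizontal arm is 1.35·cos48° = 0.9033 m → τ = 106.3 N·m clockwise.
Painter: 64×9.81 = 627.8 N at 0.7 m → arm 0.4684 m → τ = 294.1 N·m clockwise.
Wall normal N acts horizontally at the top; its moment arm is the height L sinθ = 2.7·sin48° = 2.006 m, counterclockwise.
For rotational equilibrium, N × 2.006 = 400.4, so N = 199.6 N.
ΣFx = 0 ⇒ f = N_wall = 199.6 N. ΣFy = 0 ⇒ N_floor = 745.5 N.
μ_min = f / N_floor = 199.6 / 745.5 = 0.268.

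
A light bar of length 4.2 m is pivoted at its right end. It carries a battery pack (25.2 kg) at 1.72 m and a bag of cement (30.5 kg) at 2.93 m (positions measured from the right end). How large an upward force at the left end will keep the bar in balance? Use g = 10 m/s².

F ≈ 316 N

Take moments about the right end.
Battery pack: 25.2 × 10 = 252 N down at 1.72 m → arm 1.72 m, τ = 252 × 1.72 = 433.4 N·m counterclockwise.
Bag of cement: 30.5 × 10 = 305 N down at 2.93 m → arm 2.93 m, τ = 305 × 2.93 = 893.7 N·m counterclockwise.
Net moment of the loads = 1327 N·m counterclockwise.
The upward force F acts at the left end, arm 4.2 m, giving F × 4.2 clockwise.
Setting net torque to zero: F × 4.2 = 1327 → F = 1327 / 4.2 = 316 N.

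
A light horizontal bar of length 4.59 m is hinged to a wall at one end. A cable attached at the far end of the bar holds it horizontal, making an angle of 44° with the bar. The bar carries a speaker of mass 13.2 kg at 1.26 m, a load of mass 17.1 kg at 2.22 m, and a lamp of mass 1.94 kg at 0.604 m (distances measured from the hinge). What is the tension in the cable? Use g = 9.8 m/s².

T ≈ 171 N

Take moments about the hinge.
Speaker: 13.2 × 9.8 = 129.4 N down at 1.26 m → arm 1.26 m, τ = 129.4 × 1.26 = 163 N·m clockwise.
Load: 17.1 × 9.8 = 167.6 N down at 2.22 m → arm 2.22 m, τ = 167.6 × 2.22 = 372.1 N·m clockwise.
Lamp: 1.94 × 9.8 = 19.01 N down at 0.604 m → arm 0.604 m, τ = 19.01 × 0.604 = 11.48 N·m clockwise.
Total clockwise load moment = 546.6 N·m.
The cable tension T acts at 4.59 m; only its component perpendicular to the bar, T sinθ, produces torque. sin 44° = 0.6947.
Balancing moments: T × 4.59 × 0.6947 = 546.6, giving T = 546.6 / 3.189 = 171 N.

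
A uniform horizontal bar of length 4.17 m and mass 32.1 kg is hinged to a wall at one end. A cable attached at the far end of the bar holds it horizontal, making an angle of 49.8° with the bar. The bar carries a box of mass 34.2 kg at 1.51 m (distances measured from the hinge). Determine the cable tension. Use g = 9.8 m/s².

About the hinge:
Beam weight: 32.1 × 9.8 = 314.6 N down at 2.085 m → arm 2.085 m, τ = 314.6 × 2.085 = 655.9 N·m clockwise.
Box: 34.2 × 9.8 = 335.2 N down at 1.51 m → arm 1.51 m, τ = 335.2 × 1.51 = 506.2 N·m clockwise.
Total clockwise load moment = 1162 N·m.
The cable tension T acts at 4.17 m; only its component perpendicular to the bar, T sinθ, produces torque. sin 49.8° = 0.7638.
Setting net torque to zero: T × 4.17 × 0.7638 = 1162 → T = 1162 / 3.185 = 365 N.

T ≈ 365 N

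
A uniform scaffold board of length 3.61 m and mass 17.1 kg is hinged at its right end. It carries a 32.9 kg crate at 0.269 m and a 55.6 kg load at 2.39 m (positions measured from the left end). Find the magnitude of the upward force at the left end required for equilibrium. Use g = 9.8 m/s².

F ≈ 566 N

Take moments about the right end.
Beam weight: 17.1 × 9.8 = 167.6 N down at 1.805 m → arm 1.805 m, τ = 167.6 × 1.805 = 302.5 N·m counterclockwise.
Crate: 32.9 × 9.8 = 322.4 N down at 0.269 m → arm 3.341 m, τ = 322.4 × 3.341 = 1077 N·m counterclockwise.
Load: 55.6 × 9.8 = 544.9 N down at 2.39 m → arm 1.22 m, τ = 544.9 × 1.22 = 664.8 N·m counterclockwise.
Net moment of the loads = 2044 N·m counterclockwise.
The upward force F acts at the left end, arm 3.61 m, giving F × 3.61 clockwise.
Setting net torque to zero: F × 3.61 = 2044 → F = 2044 / 3.61 = 566 N.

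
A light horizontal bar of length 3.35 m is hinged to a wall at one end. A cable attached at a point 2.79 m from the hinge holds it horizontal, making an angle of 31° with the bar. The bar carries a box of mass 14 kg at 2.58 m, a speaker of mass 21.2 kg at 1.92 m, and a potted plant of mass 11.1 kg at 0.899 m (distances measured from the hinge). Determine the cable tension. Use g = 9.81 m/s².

Sum moments about the hinge (the unknown hinge reaction has zero arm there).
Box: 14 × 9.81 = 137.3 N down at 2.58 m → arm 2.58 m, τ = 137.3 × 2.58 = 354.2 N·m clockwise.
Speaker: 21.2 × 9.81 = 208 N down at 1.92 m → arm 1.92 m, τ = 208 × 1.92 = 399.4 N·m clockwise.
Potted plant: 11.1 × 9.81 = 108.9 N down at 0.899 m → arm 0.899 m, τ = 108.9 × 0.899 = 97.9 N·m clockwise.
Total clockwise load moment = 851.5 N·m.
The cable tension T acts at 2.79 m; only its component perpendicular to the bar, T sinθ, produces torque. sin 31° = 0.515.
Στ = 0 ⇒ T × 2.79 × 0.515 = 851.5 ⇒ T = 851.5 / 1.437 = 593 N.

T ≈ 593 N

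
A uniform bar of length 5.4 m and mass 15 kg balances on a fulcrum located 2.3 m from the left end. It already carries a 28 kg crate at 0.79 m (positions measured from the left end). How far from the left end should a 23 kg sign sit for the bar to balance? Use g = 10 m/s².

x ≈ 3.88 m from the left end

Taking torques about the fulcrum (at 2.3 m from the left end):
Beam weight: 15 × 10 = 150 N down at 2.7 m → arm 0.4 m, τ = 150 × 0.4 = 60 N·m clockwise.
Crate: 28 × 10 = 280 N down at 0.79 m → arm 1.51 m, τ = 280 × 1.51 = 422.8 N·m counterclockwise.
Net moment of existing loads = 362.8 N·m counterclockwise.
The sign weighs 23 × 10 = 230 N and must supply an equal clockwise moment, so its lever arm about the fulcrum is 362.8 / 230 = 1.58 m.
That puts it at 2.3 + 1.58 = 3.88 m from the left end.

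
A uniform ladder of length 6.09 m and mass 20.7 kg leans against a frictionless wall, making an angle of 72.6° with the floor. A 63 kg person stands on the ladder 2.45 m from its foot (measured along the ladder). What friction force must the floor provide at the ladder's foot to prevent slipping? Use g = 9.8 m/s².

Taking torques about the foot of the ladder:
Ladder weight 20.7×9.8 = 202.9 N acts at 3.045 m along the ladder; its horizontal arm is 3.045·cos72.6° = 0.9106 m → τ = 184.8 N·m clockwise.
Person: 63×9.8 = 617.4 N at 2.45 m → arm 0.7326 m → τ = 452.3 N·m clockwise.
Wall normal N acts horizontally at the top; its moment arm is the height L sinθ = 6.09·sin72.6° = 5.811 m, counterclockwise.
Στ = 0 ⇒ N × 5.811 = 637.1 ⇒ N = 110 N.
ΣFx = 0: friction at the foot balances the wall's push, so f = N_wall = 110 N.

f ≈ 110 N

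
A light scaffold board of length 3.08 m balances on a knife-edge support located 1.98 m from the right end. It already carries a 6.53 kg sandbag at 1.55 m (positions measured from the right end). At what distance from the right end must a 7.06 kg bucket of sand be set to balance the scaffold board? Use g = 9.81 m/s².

Taking torques about the knife-edge support (at 1.98 m from the right end):
Sandbag: 6.53 × 9.81 = 64.06 N down at 1.55 m → arm 0.43 m, τ = 64.06 × 0.43 = 27.55 N·m clockwise.
Net moment of existing loads = 27.55 N·m clockwise.
The bucket of sand weighs 7.06 × 9.81 = 69.26 N and must supply an equal counterclockwise moment, so its lever arm about the knife-edge support is 27.55 / 69.26 = 0.398 m.
That puts it at 1.98 + 0.398 = 2.38 m from the right end.

x ≈ 2.38 m from the right end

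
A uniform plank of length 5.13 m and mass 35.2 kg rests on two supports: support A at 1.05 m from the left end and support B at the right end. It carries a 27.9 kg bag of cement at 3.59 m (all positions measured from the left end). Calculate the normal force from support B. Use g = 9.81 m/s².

About support A:
Beam weight: 35.2 × 9.81 = 345.3 N down at 2.565 m → arm 1.515 m, τ = 345.3 × 1.515 = 523.1 N·m clockwise.
Bag of cement: 27.9 × 9.81 = 273.7 N down at 3.59 m → arm 2.54 m, τ = 273.7 × 2.54 = 695.2 N·m clockwise.
Net load moment about support A = 1218 N·m clockwise.
Reaction R at support B is upward at 5.13 m, arm 4.08 m → moment R × 4.08 counterclockwise.
Balancing moments: R × 4.08 = 1218, giving R = 299 N.

R_B ≈ 299 N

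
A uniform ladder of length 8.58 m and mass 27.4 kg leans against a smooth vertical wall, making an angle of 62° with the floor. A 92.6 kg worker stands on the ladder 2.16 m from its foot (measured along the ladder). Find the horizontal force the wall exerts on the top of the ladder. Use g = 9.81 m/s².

N_wall ≈ 193 N

About the foot of the ladder:
Ladder weight 27.4×9.81 = 268.8 N acts at 4.29 m along the ladder; its horizontal arm is 4.29·cos62° = 2.014 m → τ = 541.4 N·m clockwise.
Worker: 92.6×9.81 = 908.4 N at 2.16 m → arm 1.014 m → τ = 921.1 N·m clockwise.
Wall normal N acts horizontally at the top; its moment arm is the height L sinθ = 8.58·sin62° = 7.576 m, counterclockwise.
For rotational equilibrium, N × 7.576 = 1462, so N = 193 N.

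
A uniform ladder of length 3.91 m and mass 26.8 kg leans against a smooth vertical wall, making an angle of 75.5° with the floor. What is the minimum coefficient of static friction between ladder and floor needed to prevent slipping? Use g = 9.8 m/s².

Sum moments about the foot of the ladder (the floor normal and friction both act there and drop out).
Ladder weight 26.8×9.8 = 262.6 N acts at 1.955 m along the ladder; its horizontal arm is 1.955·cos75.5° = 0.4895 m → τ = 128.5 N·m clockwise.
Wall normal N acts horizontally at the top; its moment arm is the height L sinθ = 3.91·sin75.5° = 3.785 m, counterclockwise.
Στ = 0 ⇒ N × 3.785 = 128.5 ⇒ N = 33.95 N.
ΣFx = 0 ⇒ f = N_wall = 33.95 N. ΣFy = 0 ⇒ N_floor = 262.6 N.
μ_min = f / N_floor = 33.95 / 262.6 = 0.129.

μ_min ≈ 0.129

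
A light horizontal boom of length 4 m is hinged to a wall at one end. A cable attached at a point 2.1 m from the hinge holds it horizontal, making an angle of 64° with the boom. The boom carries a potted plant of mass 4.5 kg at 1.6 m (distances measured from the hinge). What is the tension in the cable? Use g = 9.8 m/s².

Take moments about the hinge.
Potted plant: 4.5 × 9.8 = 44.1 N down at 1.6 m → arm 1.6 m, τ = 44.1 × 1.6 = 70.56 N·m clockwise.
Total clockwise load moment = 70.56 N·m.
The cable tension T acts at 2.1 m; only its component perpendicular to the boom, T sinθ, produces torque. sin 64° = 0.8988.
Στ = 0 ⇒ T × 2.1 × 0.8988 = 70.56 ⇒ T = 70.56 / 1.887 = 37.4 N.

T ≈ 37.4 N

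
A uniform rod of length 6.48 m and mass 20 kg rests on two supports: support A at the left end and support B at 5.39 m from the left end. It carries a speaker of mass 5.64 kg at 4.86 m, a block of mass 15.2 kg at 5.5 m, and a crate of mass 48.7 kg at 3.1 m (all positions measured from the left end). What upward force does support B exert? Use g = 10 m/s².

R_B ≈ 606 N

Choose support A as the axis so its reaction then has zero moment arm.
Beam weight: 20 × 10 = 200 N down at 3.24 m → arm 3.24 m, τ = 200 × 3.24 = 648 N·m clockwise.
Speaker: 5.64 × 10 = 56.4 N down at 4.86 m → arm 4.86 m, τ = 56.4 × 4.86 = 274.1 N·m clockwise.
Block: 15.2 × 10 = 152 N down at 5.5 m → arm 5.5 m, τ = 152 × 5.5 = 836 N·m clockwise.
Crate: 48.7 × 10 = 487 N down at 3.1 m → arm 3.1 m, τ = 487 × 3.1 = 1510 N·m clockwise.
Net load moment about support A = 3268 N·m clockwise.
Reaction R at support B is upward at 5.39 m, arm 5.39 m → moment R × 5.39 counterclockwise.
Στ = 0 ⇒ R × 5.39 = 3268 ⇒ R = 606 N.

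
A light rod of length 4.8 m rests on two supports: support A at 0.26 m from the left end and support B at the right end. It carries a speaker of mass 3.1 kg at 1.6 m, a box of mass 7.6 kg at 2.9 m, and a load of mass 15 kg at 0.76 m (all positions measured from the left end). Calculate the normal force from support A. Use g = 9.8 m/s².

R_A ≈ 183 N

About support B:
Speaker: 3.1 × 9.8 = 30.38 N down at 1.6 m → arm 3.2 m, τ = 30.38 × 3.2 = 97.22 N·m counterclockwise.
Box: 7.6 × 9.8 = 74.48 N down at 2.9 m → arm 1.9 m, τ = 74.48 × 1.9 = 141.5 N·m counterclockwise.
Load: 15 × 9.8 = 147 N down at 0.76 m → arm 4.04 m, τ = 147 × 4.04 = 593.9 N·m counterclockwise.
Net load moment about support B = 832.6 N·m counterclockwise.
Reaction R at support A is upward at 0.26 m, arm 4.54 m → moment R × 4.54 clockwise.
Balancing moments: R × 4.54 = 832.6, giving R = 183 N.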